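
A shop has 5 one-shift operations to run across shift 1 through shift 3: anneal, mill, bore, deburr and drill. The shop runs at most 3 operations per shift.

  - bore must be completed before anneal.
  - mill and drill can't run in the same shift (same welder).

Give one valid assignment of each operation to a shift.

bore in shift 1; mill in shift 1; deburr in shift 1; anneal in shift 2; drill in shift 2

Checking: bore(shift 1) before anneal(shift 2); mill(shift 1) != drill(shift 2); max 3 per shift (cap 3).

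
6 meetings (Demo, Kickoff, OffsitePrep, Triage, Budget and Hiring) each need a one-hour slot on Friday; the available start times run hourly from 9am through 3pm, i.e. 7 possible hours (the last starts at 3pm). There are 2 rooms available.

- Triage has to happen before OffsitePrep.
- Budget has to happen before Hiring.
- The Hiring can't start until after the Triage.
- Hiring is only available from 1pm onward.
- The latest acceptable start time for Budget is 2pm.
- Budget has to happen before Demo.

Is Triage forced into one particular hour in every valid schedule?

Triage can be 9am (e.g. Demo=10am, Kickoff=11am, Triage=9am, OffsitePrep=10am, Budget=9am, Hiring=1pm) or 10am (e.g. Hiring -> 1pm, Triage -> 10am, Demo -> 10am, OffsitePrep -> 11am, Budget -> 9am, Kickoff -> 9am).

No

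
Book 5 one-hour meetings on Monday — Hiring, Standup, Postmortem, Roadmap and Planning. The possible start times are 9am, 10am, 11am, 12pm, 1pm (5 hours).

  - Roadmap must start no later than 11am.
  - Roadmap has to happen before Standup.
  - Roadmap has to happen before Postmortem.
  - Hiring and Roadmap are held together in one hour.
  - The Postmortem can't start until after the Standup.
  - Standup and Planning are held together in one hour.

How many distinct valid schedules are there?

10

Splitting on Hiring: it can be 9am (6), 10am (3), 11am (1). Listing each branch's schedules as (Standup, Postmortem, Roadmap, Planning):
Hiring=9am: (10am,11am,9am,10am) (10am,12pm,9am,10am) (10am,1pm,9am,10am) (11am,12pm,9am,11am) (11am,1pm,9am,11am) (12pm,1pm,9am,12pm) — 6.
Hiring=10am: (11am,12pm,10am,11am) (11am,1pm,10am,11am) (12pm,1pm,10am,12pm) — 3.
Hiring=11am: (12pm,1pm,11am,12pm) — 1.
Summing: 6 + 3 + 1 = 10.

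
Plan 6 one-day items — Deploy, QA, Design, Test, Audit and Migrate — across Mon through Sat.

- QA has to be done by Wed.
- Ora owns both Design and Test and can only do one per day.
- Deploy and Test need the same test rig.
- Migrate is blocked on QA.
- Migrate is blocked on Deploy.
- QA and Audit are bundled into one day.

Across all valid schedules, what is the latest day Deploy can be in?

Fri

Downstream work caps Deploy at Fri.
Deploy at Fri is achievable: Deploy -> Fri; QA -> Mon; Design -> Mon; Test -> Tue; Audit -> Mon; Migrate -> Sat.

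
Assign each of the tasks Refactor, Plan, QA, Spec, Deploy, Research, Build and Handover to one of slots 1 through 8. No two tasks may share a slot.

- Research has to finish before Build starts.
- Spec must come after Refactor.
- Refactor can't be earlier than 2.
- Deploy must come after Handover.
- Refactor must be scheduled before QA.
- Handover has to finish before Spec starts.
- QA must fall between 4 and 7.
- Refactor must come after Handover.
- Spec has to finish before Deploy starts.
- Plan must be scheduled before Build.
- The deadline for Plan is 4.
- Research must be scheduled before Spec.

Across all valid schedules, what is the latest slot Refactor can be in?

Refactor is available from 2; downstream work caps Refactor at 6.
Refactor at 5 is achievable: Deploy -> 8; Handover -> 2; Refactor -> 5; Spec -> 7; QA -> 6; Plan -> 1; Build -> 4; Research -> 3.
Nothing later works — the capacity limit rule out every slot after 5.

5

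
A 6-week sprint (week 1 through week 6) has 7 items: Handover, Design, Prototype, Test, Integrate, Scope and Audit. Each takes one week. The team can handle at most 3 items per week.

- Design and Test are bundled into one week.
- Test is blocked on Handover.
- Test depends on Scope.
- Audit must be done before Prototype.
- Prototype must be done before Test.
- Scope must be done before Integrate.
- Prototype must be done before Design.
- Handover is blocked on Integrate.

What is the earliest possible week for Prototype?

Precedence pushes Prototype to at least week 2; downstream work caps Prototype at week 5.
Prototype at week 2 is achievable: Test in week 4; Prototype in week 2; Scope in week 1; Integrate in week 2; Audit in week 1; Design in week 4; Handover in week 3.

week 2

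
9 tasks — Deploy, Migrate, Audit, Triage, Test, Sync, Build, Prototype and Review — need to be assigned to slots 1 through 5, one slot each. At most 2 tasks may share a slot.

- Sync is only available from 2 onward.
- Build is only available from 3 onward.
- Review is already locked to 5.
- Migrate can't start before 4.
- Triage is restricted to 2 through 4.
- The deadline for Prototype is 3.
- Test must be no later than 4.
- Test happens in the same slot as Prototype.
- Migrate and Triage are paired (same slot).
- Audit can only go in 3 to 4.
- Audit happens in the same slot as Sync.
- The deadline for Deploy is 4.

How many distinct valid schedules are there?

Enumerating: Migrate=4; Deploy=2; Audit=3; Sync=3; Prototype=1; Review=5; Build=5; Test=1; Triage=4 | Deploy=1; Prototype=2; Build=5; Review=5; Migrate=4; Sync=3; Test=2; Triage=4; Audit=3.

2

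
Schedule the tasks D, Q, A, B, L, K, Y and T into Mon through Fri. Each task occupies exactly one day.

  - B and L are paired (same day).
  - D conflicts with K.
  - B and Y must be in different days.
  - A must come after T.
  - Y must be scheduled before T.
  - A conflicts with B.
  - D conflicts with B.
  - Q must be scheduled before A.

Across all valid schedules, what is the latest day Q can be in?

Thu

Downstream work caps Q at Thu.
Q at Thu is achievable: L=Tue; D=Mon; K=Tue; B=Tue; Y=Mon; T=Tue; Q=Thu; A=Fri.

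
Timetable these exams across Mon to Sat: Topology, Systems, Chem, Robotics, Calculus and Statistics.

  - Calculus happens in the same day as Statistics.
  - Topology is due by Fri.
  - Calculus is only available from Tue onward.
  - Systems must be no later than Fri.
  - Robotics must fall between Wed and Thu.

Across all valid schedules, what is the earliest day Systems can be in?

Systems's own window allows nothing later than Fri.
Systems at Mon is achievable: Chem -> Mon, Calculus -> Tue, Statistics -> Tue, Topology -> Mon, Systems -> Mon, Robotics -> Wed.

Mon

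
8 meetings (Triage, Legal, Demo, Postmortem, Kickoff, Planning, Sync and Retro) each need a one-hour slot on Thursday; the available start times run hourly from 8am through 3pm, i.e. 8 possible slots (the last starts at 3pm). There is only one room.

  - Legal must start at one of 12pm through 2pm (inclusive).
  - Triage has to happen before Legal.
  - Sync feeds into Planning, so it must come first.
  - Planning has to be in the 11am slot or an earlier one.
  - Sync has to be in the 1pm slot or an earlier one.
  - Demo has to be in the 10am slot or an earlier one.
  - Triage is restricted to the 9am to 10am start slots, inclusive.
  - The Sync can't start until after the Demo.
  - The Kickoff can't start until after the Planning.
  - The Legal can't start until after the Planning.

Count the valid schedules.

Splitting on Triage: it can be 9am (18), 10am (18). Listing each branch's schedules as (Legal, Demo, Postmortem, Kickoff, Planning, Sync, Retro):
Triage=9am: (12pm,8am,1pm,2pm,11am,10am,3pm) (12pm,8am,1pm,3pm,11am,10am,2pm) (12pm,8am,2pm,1pm,11am,10am,3pm) (12pm,8am,2pm,3pm,11am,10am,1pm) (12pm,8am,3pm,1pm,11am,10am,2pm) (12pm,8am,3pm,2pm,11am,10am,1pm) (1pm,8am,12pm,2pm,11am,10am,3pm) (1pm,8am,12pm,3pm,11am,10am,2pm) (1pm,8am,2pm,12pm,11am,10am,3pm) (1pm,8am,2pm,3pm,11am,10am,12pm) (1pm,8am,3pm,12pm,11am,10am,2pm) (1pm,8am,3pm,2pm,11am,10am,12pm) (2pm,8am,12pm,1pm,11am,10am,3pm) (2pm,8am,12pm,3pm,11am,10am,1pm) (2pm,8am,1pm,12pm,11am,10am,3pm) (2pm,8am,1pm,3pm,11am,10am,12pm) (2pm,8am,3pm,12pm,11am,10am,1pm) (2pm,8am,3pm,1pm,11am,10am,12pm) — 18.
Triage=10am: (12pm,8am,1pm,2pm,11am,9am,3pm) (12pm,8am,1pm,3pm,11am,9am,2pm) (12pm,8am,2pm,1pm,11am,9am,3pm) (12pm,8am,2pm,3pm,11am,9am,1pm) (12pm,8am,3pm,1pm,11am,9am,2pm) (12pm,8am,3pm,2pm,11am,9am,1pm) (1pm,8am,12pm,2pm,11am,9am,3pm) (1pm,8am,12pm,3pm,11am,9am,2pm) (1pm,8am,2pm,12pm,11am,9am,3pm) (1pm,8am,2pm,3pm,11am,9am,12pm) (1pm,8am,3pm,12pm,11am,9am,2pm) (1pm,8am,3pm,2pm,11am,9am,12pm) (2pm,8am,12pm,1pm,11am,9am,3pm) (2pm,8am,12pm,3pm,11am,9am,1pm) (2pm,8am,1pm,12pm,11am,9am,3pm) (2pm,8am,1pm,3pm,11am,9am,12pm) (2pm,8am,3pm,12pm,11am,9am,1pm) (2pm,8am,3pm,1pm,11am,9am,12pm) — 18.
Summing: 18 + 18 = 36.

36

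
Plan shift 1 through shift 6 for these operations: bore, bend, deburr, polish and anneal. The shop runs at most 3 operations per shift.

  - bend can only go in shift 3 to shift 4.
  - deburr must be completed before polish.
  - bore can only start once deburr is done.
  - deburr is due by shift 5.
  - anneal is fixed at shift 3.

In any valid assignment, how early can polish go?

Precedence pushes polish to at least shift 2.
polish at shift 2 is achievable: deburr=shift 1; bore=shift 2; polish=shift 2; bend=shift 3; anneal=shift 3.

shift 2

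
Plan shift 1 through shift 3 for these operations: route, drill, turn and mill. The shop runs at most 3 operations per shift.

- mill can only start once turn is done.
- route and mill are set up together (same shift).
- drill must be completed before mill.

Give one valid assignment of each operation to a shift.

drill in shift 1, turn in shift 1, mill in shift 2, route in shift 2

Checking: turn(shift 1) before mill(shift 2); drill(shift 1) before mill(shift 2); route = mill = shift 2; max 2 per shift (cap 3).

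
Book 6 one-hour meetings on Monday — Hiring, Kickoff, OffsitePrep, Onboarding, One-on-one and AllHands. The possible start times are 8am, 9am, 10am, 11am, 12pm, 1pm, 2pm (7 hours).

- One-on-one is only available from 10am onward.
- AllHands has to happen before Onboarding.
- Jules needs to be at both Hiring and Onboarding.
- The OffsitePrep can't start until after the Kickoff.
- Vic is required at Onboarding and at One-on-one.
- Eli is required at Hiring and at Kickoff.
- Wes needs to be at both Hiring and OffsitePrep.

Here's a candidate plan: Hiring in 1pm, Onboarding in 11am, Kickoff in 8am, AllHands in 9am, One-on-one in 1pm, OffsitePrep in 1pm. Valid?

Vic is required at Onboarding and at One-on-one — holds.
Wes needs to be at both Hiring and OffsitePrep — violated.
Eli is required at Hiring and at Kickoff — holds.
The OffsitePrep can't start until after the Kickoff — holds.
One-on-one is only available from 10am onward — holds.
Jules needs to be at both Hiring and Onboarding — holds.
AllHands has to happen before Onboarding — holds.

No. Wes needs to be at both Hiring and OffsitePrep is not satisfied.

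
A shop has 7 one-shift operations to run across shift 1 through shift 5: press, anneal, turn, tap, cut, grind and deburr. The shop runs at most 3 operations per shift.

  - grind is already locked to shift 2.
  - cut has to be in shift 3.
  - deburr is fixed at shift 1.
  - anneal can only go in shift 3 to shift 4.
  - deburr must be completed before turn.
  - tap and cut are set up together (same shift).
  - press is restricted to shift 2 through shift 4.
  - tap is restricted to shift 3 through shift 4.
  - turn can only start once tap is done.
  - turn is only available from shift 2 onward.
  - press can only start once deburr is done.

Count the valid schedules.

10

Splitting on press: it can be shift 2 (4), shift 3 (2), shift 4 (4). Listing each branch's schedules as (anneal, turn, tap, cut, grind, deburr) by shift number:
press=shift 2: (3,4,3,3,2,1) (3,5,3,3,2,1) (4,4,3,3,2,1) (4,5,3,3,2,1) — 4.
press=shift 3: (4,4,3,3,2,1) (4,5,3,3,2,1) — 2.
press=shift 4: (3,4,3,3,2,1) (3,5,3,3,2,1) (4,4,3,3,2,1) (4,5,3,3,2,1) — 4.
Summing: 4 + 2 + 4 = 10.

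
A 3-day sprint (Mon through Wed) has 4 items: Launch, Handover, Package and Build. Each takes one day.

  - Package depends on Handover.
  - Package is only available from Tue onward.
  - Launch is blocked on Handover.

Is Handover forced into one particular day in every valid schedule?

No

Handover can be Mon (e.g. Package=Tue, Build=Mon, Handover=Mon, Launch=Tue) or Tue (e.g. Package in Wed, Build in Mon, Handover in Tue, Launch in Wed).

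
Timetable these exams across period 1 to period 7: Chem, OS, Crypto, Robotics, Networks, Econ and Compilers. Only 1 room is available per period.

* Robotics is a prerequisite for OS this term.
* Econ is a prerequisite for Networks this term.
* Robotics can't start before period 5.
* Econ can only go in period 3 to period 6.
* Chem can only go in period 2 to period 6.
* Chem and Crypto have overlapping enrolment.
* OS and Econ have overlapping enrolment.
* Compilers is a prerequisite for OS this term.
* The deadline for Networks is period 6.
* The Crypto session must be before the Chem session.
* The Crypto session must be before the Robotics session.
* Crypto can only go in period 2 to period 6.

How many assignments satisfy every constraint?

6

Splitting on Chem: it can be period 3 (2), period 4 (2), period 5 (1), period 6 (1). Listing each branch's schedules as (OS, Crypto, Robotics, Networks, Econ, Compilers) by period number:
Chem=period 3: (7,2,5,6,4,1) (7,2,6,5,4,1) — 2.
Chem=period 4: (7,2,5,6,3,1) (7,2,6,5,3,1) — 2.
Chem=period 5: (7,2,6,4,3,1) — 1.
Chem=period 6: (7,2,5,4,3,1) — 1.
Summing: 2 + 2 + 1 + 1 = 6.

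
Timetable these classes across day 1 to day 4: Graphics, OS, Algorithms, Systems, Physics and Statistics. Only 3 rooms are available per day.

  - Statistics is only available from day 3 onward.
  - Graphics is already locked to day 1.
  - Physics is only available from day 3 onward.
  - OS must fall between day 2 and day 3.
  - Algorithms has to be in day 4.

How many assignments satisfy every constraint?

Splitting on OS: it can be day 2 (15), day 3 (14). Listing each branch's schedules as (Graphics, Algorithms, Systems, Physics, Statistics) by day number:
OS=day 2: (1,4,1,3,3) (1,4,1,3,4) (1,4,1,4,3) (1,4,1,4,4) (1,4,2,3,3) (1,4,2,3,4) (1,4,2,4,3) (1,4,2,4,4) (1,4,3,3,3) (1,4,3,3,4) (1,4,3,4,3) (1,4,3,4,4) (1,4,4,3,3) (1,4,4,3,4) (1,4,4,4,3) — 15.
OS=day 3: (1,4,1,3,3) (1,4,1,3,4) (1,4,1,4,3) (1,4,1,4,4) (1,4,2,3,3) (1,4,2,3,4) (1,4,2,4,3) (1,4,2,4,4) (1,4,3,3,4) (1,4,3,4,3) (1,4,3,4,4) (1,4,4,3,3) (1,4,4,3,4) (1,4,4,4,3) — 14.
Summing: 15 + 14 = 29.

29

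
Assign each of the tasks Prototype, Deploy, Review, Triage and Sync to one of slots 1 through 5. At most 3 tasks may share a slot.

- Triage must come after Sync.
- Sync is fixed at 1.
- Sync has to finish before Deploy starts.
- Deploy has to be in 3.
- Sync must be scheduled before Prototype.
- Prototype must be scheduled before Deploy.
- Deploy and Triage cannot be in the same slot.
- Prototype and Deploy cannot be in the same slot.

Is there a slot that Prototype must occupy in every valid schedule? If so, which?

Sync is fixed at 1 and must come before Prototype, so Prototype is at least 2.
Deploy is fixed at 3 and must come after Prototype, so Prototype is at most 2.
So Prototype must be 2.

2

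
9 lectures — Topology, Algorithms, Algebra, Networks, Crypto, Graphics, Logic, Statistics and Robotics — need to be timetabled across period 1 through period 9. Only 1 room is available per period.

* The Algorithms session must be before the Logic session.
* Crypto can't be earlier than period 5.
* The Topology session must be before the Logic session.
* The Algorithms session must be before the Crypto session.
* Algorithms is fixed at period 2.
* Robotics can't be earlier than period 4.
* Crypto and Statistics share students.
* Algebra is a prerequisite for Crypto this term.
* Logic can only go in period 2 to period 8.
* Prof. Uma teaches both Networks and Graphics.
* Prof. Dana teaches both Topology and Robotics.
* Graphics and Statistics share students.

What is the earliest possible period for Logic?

period 3

Logic is available from period 2; precedence pushes Logic to at least period 3; Logic's own window allows nothing later than period 8.
Logic at period 3 is achievable: Graphics -> period 8, Crypto -> period 5, Logic -> period 3, Algebra -> period 4, Algorithms -> period 2, Topology -> period 1, Statistics -> period 9, Robotics -> period 6, Networks -> period 7.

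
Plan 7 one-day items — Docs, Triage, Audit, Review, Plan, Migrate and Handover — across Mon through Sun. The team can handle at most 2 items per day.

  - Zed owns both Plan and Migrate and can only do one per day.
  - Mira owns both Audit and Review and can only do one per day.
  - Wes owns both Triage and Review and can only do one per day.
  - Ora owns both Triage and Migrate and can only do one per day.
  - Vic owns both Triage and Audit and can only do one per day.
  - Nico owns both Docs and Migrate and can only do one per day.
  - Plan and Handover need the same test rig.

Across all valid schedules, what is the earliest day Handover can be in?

Mon

Handover at Mon is achievable: Docs=Mon; Plan=Tue; Audit=Wed; Migrate=Wed; Triage=Tue; Review=Thu; Handover=Mon.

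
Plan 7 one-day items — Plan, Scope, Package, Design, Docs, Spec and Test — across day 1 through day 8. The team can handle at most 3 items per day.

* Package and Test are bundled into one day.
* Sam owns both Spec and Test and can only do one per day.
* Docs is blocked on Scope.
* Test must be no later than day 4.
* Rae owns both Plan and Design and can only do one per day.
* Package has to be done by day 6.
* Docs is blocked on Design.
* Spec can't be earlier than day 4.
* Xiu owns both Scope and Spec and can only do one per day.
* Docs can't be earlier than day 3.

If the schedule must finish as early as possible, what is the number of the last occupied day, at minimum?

The precedence chain requires at least 2 distinct days.
With at most 3 per day and 7 tasks, at least 3 days are needed.
Spec can't be placed before day 4, so the schedule must run through at least day 4.
4 works (last occupied day: day 4): for example Package -> day 2; Plan -> day 2; Test -> day 2; Design -> day 1; Scope -> day 1; Spec -> day 4; Docs -> day 3.

day 4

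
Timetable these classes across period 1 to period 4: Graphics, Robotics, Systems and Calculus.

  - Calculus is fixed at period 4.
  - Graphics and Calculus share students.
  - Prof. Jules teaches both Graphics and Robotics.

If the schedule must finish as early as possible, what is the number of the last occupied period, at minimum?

period 4

Calculus can't be placed before period 4, so the schedule must run through at least period 4.
4 works (last occupied period: period 4): for example Robotics -> period 2; Graphics -> period 1; Calculus -> period 4; Systems -> period 1.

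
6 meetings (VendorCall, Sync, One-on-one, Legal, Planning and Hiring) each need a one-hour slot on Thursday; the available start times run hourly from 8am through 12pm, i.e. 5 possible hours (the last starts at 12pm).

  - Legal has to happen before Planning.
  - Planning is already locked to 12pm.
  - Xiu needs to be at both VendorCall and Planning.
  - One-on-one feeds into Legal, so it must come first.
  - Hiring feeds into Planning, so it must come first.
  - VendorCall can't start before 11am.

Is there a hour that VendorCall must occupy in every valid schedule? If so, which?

11am

VendorCall's window is 11am–12pm.
Planning is fixed at 12pm, and VendorCall can't share a hour with Planning.
So VendorCall must be 11am.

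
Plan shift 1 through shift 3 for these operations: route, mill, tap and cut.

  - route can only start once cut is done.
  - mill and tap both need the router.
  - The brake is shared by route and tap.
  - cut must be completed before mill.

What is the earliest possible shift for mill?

Precedence pushes mill to at least shift 2.
mill at shift 2 is achievable: tap -> shift 1; cut -> shift 1; route -> shift 2; mill -> shift 2.

shift 2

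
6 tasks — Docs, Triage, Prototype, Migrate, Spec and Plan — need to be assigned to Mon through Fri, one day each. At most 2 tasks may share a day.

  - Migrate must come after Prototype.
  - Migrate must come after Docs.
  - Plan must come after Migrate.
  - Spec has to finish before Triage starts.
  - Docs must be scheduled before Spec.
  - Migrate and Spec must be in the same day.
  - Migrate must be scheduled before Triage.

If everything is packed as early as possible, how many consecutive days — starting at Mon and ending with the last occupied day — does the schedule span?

The precedence chain requires at least 3 distinct days.
With at most 2 per day and 6 tasks, at least 3 days are needed.
3 works (last occupied day: Wed): for example Triage -> Wed; Spec -> Tue; Docs -> Mon; Plan -> Wed; Prototype -> Mon; Migrate -> Tue.

3 days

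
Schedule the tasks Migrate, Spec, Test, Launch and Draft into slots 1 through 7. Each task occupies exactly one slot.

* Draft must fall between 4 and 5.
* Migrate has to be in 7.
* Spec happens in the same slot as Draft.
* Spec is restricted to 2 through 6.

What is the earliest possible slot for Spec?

4

Spec is available from 2; Spec must be in the same slot as Draft, which can't be before 4, so Spec is at least 4; Spec's own window allows nothing later than 6; Spec must be in the same slot as Draft, which can't be after 5, so Spec is at most 5.
Spec at 4 is achievable: Launch in 1; Draft in 4; Spec in 4; Test in 1; Migrate in 7.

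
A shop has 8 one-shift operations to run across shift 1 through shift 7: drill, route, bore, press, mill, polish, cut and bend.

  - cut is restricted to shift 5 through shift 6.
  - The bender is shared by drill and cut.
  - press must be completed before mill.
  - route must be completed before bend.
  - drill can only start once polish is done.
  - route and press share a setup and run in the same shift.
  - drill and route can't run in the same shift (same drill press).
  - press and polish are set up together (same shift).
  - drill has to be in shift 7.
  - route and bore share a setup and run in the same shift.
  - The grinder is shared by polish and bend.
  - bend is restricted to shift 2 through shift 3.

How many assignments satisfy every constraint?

Splitting on route: it can be shift 1 (24), shift 2 (10). Listing each branch's schedules as (drill, bore, press, mill, polish, cut, bend) by shift number:
route=shift 1: (7,1,1,2,1,5,2) (7,1,1,2,1,5,3) (7,1,1,2,1,6,2) (7,1,1,2,1,6,3) (7,1,1,3,1,5,2) (7,1,1,3,1,5,3) (7,1,1,3,1,6,2) (7,1,1,3,1,6,3) (7,1,1,4,1,5,2) (7,1,1,4,1,5,3) (7,1,1,4,1,6,2) (7,1,1,4,1,6,3) (7,1,1,5,1,5,2) (7,1,1,5,1,5,3) (7,1,1,5,1,6,2) (7,1,1,5,1,6,3) (7,1,1,6,1,5,2) (7,1,1,6,1,5,3) (7,1,1,6,1,6,2) (7,1,1,6,1,6,3) (7,1,1,7,1,5,2) (7,1,1,7,1,5,3) (7,1,1,7,1,6,2) (7,1,1,7,1,6,3) — 24.
route=shift 2: (7,2,2,3,2,5,3) (7,2,2,3,2,6,3) (7,2,2,4,2,5,3) (7,2,2,4,2,6,3) (7,2,2,5,2,5,3) (7,2,2,5,2,6,3) (7,2,2,6,2,5,3) (7,2,2,6,2,6,3) (7,2,2,7,2,5,3) (7,2,2,7,2,6,3) — 10.
Summing: 24 + 10 = 34.

34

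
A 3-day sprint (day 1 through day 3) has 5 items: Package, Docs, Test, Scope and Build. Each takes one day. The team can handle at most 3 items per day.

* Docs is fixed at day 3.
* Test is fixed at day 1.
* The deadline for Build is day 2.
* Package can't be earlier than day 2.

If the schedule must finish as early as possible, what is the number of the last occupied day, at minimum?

With at most 3 per day and 5 work items, at least 2 days are needed.
Docs can't be placed before day 3, so the schedule must run through at least day 3.
3 works (last occupied day: day 3): for example Scope -> day 1, Docs -> day 3, Package -> day 2, Build -> day 1, Test -> day 1.

3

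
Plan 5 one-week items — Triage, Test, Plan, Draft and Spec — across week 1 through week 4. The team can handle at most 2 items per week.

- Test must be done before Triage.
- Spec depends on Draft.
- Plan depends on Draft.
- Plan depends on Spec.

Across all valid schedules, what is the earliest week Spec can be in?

Precedence pushes Spec to at least week 2; downstream work caps Spec at week 3.
Spec at week 2 is achievable: Triage in week 2; Draft in week 1; Plan in week 3; Test in week 1; Spec in week 2.

week 2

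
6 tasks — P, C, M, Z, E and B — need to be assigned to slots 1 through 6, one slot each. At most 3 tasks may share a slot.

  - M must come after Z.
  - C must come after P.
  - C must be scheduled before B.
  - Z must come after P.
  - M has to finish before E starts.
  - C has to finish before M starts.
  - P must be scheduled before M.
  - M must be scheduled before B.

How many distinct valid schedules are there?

Splitting on P: it can be 1 (34), 2 (8), 3 (1). Listing each branch's schedules as (C, M, Z, E, B):
P=1: (2,3,2,4,4) (2,3,2,4,5) (2,3,2,4,6) (2,3,2,5,4) (2,3,2,5,5) (2,3,2,5,6) (2,3,2,6,4) (2,3,2,6,5) (2,3,2,6,6) (2,4,2,5,5) (2,4,2,5,6) (2,4,2,6,5) (2,4,2,6,6) (2,4,3,5,5) (2,4,3,5,6) (2,4,3,6,5) (2,4,3,6,6) (2,5,2,6,6) (2,5,3,6,6) (2,5,4,6,6) (3,4,2,5,5) (3,4,2,5,6) (3,4,2,6,5) (3,4,2,6,6) (3,4,3,5,5) (3,4,3,5,6) (3,4,3,6,5) (3,4,3,6,6) (3,5,2,6,6) (3,5,3,6,6) (3,5,4,6,6) (4,5,2,6,6) (4,5,3,6,6) (4,5,4,6,6) — 34.
P=2: (3,4,3,5,5) (3,4,3,5,6) (3,4,3,6,5) (3,4,3,6,6) (3,5,3,6,6) (3,5,4,6,6) (4,5,3,6,6) (4,5,4,6,6) — 8.
P=3: (4,5,4,6,6) — 1.
Summing: 34 + 8 + 1 = 43.

43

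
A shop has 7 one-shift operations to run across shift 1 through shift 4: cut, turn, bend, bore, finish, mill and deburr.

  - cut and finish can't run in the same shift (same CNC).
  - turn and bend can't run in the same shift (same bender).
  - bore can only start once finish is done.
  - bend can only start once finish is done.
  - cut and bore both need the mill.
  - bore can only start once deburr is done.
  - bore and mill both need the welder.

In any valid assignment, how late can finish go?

Downstream work caps finish at shift 3.
finish at shift 3 is achievable: turn in shift 1, finish in shift 3, bore in shift 4, cut in shift 1, mill in shift 1, bend in shift 4, deburr in shift 1.

shift 3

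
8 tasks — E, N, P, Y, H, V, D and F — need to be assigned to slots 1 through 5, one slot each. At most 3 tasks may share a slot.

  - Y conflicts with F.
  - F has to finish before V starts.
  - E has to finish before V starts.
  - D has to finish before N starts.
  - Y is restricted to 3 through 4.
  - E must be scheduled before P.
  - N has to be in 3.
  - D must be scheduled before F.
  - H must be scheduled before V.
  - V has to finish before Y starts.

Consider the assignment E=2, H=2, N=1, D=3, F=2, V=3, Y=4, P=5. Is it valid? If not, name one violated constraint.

No — it violates: D has to finish before N starts

D has to finish before N starts — violated.
E must be scheduled before P — holds.
H must be scheduled before V — holds.
N has to be in 3 — violated.
Y is restricted to 3 through 4 — holds.
D must be scheduled before F — violated.
V has to finish before Y starts — holds.
At most 3 tasks may share a slot — holds.
F has to finish before V starts — holds.
Y conflicts with F — holds.
E has to finish before V starts — holds.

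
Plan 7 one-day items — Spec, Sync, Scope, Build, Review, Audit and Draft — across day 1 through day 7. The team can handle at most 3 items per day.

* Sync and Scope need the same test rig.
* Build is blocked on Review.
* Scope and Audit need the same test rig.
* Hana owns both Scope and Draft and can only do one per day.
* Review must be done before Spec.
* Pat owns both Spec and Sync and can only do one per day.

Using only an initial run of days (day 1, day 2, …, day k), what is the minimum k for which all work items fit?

3

The precedence chain requires at least 2 distinct days.
With at most 3 per day and 7 work items, at least 3 days are needed.
3 works (last occupied day: day 3): for example Sync -> day 1; Audit -> day 1; Scope -> day 2; Spec -> day 2; Review -> day 1; Draft -> day 3; Build -> day 2.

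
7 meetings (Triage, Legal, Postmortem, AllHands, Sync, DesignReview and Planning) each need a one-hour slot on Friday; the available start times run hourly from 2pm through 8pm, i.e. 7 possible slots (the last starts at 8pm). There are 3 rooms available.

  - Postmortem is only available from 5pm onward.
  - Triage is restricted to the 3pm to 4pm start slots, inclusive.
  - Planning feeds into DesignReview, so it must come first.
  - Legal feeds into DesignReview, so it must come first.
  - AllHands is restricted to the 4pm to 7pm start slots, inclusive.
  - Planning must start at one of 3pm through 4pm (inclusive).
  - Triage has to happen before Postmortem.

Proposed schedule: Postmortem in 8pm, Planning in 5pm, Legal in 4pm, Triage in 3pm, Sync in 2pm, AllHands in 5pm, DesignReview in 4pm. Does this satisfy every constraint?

Triage is restricted to the 3pm to 4pm start slots, inclusive — holds.
Planning feeds into DesignReview, so it must come first — violated.
Legal feeds into DesignReview, so it must come first — violated.
Planning must start at one of 3pm through 4pm (inclusive) — violated.
Postmortem is only available from 5pm onward — holds.
Triage has to happen before Postmortem — holds.
There are 3 rooms available — holds.
AllHands is restricted to the 4pm to 7pm start slots, inclusive — holds.

No — it violates: Planning feeds into DesignReview, so it must come first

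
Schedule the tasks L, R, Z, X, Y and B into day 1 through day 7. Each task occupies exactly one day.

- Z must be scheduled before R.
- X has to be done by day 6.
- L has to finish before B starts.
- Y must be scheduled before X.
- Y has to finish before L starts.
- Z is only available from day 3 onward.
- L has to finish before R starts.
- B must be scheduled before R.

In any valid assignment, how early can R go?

Precedence pushes R to at least day 4.
R at day 4 is achievable: Z -> day 3, L -> day 2, B -> day 3, Y -> day 1, X -> day 2, R -> day 4.

day 4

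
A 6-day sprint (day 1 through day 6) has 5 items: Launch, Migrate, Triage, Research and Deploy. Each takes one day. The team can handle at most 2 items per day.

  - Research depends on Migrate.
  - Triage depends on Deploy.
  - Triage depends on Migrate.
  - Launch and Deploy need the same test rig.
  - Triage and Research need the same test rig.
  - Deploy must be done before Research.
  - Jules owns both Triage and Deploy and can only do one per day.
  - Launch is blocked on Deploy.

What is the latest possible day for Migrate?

Downstream work caps Migrate at day 5.
Migrate at day 4 is achievable: Deploy in day 1, Triage in day 5, Launch in day 2, Migrate in day 4, Research in day 6.
Nothing later works — the conflict and capacity constraints rule out every day after day 4.

day 4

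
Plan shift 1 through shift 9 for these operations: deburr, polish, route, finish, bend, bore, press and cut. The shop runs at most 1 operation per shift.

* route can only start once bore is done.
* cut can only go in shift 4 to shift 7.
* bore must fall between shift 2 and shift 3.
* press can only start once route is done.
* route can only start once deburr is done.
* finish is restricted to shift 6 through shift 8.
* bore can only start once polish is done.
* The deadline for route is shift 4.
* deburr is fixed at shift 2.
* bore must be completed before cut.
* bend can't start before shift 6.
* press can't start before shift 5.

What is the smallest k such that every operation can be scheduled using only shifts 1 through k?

The precedence chain requires at least 4 distinct shifts.
With at most 1 per shift and 8 operations, at least 8 shifts are needed.
finish can't be placed before shift 6, so the schedule must run through at least shift 6.
8 works (last occupied shift: shift 8): for example deburr in shift 2, bore in shift 3, cut in shift 5, press in shift 8, polish in shift 1, finish in shift 6, bend in shift 7, route in shift 4.

8 shifts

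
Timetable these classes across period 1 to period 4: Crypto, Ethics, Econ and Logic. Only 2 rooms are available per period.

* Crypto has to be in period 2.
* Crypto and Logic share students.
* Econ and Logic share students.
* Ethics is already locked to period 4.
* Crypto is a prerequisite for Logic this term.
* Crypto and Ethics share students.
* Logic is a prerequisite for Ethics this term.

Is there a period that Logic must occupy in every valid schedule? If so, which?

Crypto is fixed at period 2 and must come before Logic, so Logic is at least period 3.
Ethics is fixed at period 4 and must come after Logic, so Logic is at most period 3.
So Logic must be period 3.

period 3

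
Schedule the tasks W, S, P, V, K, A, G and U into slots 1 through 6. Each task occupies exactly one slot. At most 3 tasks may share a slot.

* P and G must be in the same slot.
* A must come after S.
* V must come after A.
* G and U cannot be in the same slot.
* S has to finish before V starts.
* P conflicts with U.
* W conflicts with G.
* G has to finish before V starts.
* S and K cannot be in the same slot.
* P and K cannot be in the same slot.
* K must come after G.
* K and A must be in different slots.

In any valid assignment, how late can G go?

Downstream work caps G at 5.
G at 5 is achievable: G=5; K=6; V=6; W=1; A=2; S=1; P=5; U=1.

5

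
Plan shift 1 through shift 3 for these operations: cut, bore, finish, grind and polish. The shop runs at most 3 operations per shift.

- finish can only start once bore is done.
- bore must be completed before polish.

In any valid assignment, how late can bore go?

shift 2

Downstream work caps bore at shift 2.
bore at shift 2 is achievable: grind=shift 1; bore=shift 2; finish=shift 3; polish=shift 3; cut=shift 1.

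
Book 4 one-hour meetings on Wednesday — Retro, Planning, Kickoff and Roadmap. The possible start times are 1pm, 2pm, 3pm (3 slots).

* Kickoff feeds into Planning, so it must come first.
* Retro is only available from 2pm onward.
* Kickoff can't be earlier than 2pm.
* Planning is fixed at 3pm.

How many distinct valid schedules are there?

Splitting on Retro: it can be 2pm (3), 3pm (3). Listing each branch's schedules as (Planning, Kickoff, Roadmap):
Retro=2pm: (3pm,2pm,1pm) (3pm,2pm,2pm) (3pm,2pm,3pm) — 3.
Retro=3pm: (3pm,2pm,1pm) (3pm,2pm,2pm) (3pm,2pm,3pm) — 3.
Summing: 3 + 3 = 6.

6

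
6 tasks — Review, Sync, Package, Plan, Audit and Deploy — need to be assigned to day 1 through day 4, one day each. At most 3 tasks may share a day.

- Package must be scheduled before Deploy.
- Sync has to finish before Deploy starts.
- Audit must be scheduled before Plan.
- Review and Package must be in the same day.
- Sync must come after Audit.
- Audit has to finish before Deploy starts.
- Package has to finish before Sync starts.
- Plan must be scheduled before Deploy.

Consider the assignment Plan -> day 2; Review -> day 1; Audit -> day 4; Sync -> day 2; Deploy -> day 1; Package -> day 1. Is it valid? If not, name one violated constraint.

Invalid. Audit has to finish before Deploy starts.

At most 3 tasks may share a day — holds.
Package has to finish before Sync starts — holds.
Audit has to finish before Deploy starts — violated.
Review and Package must be in the same day — holds.
Sync has to finish before Deploy starts — violated.
Plan must be scheduled before Deploy — violated.
Audit must be scheduled before Plan — violated.
Sync must come after Audit — violated.
Package must be scheduled before Deploy — violated.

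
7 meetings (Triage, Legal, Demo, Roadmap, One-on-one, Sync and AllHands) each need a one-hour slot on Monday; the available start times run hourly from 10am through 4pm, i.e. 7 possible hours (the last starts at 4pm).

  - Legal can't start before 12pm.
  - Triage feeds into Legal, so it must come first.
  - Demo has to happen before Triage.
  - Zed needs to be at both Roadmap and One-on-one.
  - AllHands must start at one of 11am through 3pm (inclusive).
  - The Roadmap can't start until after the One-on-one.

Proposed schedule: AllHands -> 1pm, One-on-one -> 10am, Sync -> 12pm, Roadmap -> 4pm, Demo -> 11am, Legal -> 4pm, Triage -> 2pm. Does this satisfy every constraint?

AllHands must start at one of 11am through 3pm (inclusive) — holds.
Legal can't start before 12pm — holds.
Triage feeds into Legal, so it must come first — holds.
The Roadmap can't start until after the One-on-one — holds.
Zed needs to be at both Roadmap and One-on-one — holds.
Demo has to happen before Triage — holds.

Valid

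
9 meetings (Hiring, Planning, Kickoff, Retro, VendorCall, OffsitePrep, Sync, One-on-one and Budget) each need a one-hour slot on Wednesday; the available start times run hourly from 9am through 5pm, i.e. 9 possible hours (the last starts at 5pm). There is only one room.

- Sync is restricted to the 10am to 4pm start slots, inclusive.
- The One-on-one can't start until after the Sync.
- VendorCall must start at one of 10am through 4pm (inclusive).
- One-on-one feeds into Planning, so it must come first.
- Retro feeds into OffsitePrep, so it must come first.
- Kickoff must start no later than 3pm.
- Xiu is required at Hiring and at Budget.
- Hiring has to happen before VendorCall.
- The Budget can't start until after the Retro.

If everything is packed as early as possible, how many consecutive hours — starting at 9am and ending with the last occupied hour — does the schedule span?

9 hours

The precedence chain requires at least 3 distinct hours.
With at most 1 per hour and 9 meetings, at least 9 hours are needed.
Propagating the time windows through the other constraints, Planning can't land before 12pm — that is hour 4 counting from 9am — so the schedule must run through at least 4 hours.
9 works (last occupied hour: 5pm): for example Retro=1pm; Hiring=9am; OffsitePrep=4pm; Planning=3pm; Sync=11am; Budget=5pm; One-on-one=2pm; Kickoff=12pm; VendorCall=10am.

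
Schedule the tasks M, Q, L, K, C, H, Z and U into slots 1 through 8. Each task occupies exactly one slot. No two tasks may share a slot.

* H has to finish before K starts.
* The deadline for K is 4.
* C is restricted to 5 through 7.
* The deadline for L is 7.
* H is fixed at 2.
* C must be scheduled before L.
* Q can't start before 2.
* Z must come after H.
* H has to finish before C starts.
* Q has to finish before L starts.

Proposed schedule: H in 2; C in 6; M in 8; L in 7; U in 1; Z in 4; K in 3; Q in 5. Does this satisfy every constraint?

Yes

Q has to finish before L starts — holds.
Q can't start before 2 — holds.
H has to finish before K starts — holds.
C must be scheduled before L — holds.
H has to finish before C starts — holds.
No two tasks may share a slot — holds.
The deadline for L is 7 — holds.
H is fixed at 2 — holds.
C is restricted to 5 through 7 — holds.
Z must come after H — holds.
The deadline for K is 4 — holds.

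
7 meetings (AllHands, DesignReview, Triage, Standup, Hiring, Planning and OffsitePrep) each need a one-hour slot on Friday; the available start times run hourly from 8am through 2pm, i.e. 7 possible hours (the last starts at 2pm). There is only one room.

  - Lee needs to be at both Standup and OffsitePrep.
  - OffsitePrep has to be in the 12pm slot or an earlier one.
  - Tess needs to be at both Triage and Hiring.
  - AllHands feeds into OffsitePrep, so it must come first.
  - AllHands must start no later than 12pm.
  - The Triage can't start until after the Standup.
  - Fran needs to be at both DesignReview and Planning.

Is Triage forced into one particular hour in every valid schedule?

No

Triage can be 9am (e.g. AllHands -> 10am, Standup -> 8am, Triage -> 9am, DesignReview -> 12pm, OffsitePrep -> 11am, Hiring -> 1pm, Planning -> 2pm) or 10am (e.g. AllHands in 8am; Planning in 2pm; Hiring in 1pm; Standup in 9am; OffsitePrep in 11am; DesignReview in 12pm; Triage in 10am).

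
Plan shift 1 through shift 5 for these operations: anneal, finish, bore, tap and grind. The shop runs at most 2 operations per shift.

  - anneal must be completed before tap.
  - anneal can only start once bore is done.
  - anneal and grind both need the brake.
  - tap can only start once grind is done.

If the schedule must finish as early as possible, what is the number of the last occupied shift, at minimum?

shift 3

The precedence chain requires at least 3 distinct shifts.
With at most 2 per shift and 5 operations, at least 3 shifts are needed.
3 works (last occupied shift: shift 3): for example grind -> shift 1; anneal -> shift 2; bore -> shift 1; finish -> shift 2; tap -> shift 3.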